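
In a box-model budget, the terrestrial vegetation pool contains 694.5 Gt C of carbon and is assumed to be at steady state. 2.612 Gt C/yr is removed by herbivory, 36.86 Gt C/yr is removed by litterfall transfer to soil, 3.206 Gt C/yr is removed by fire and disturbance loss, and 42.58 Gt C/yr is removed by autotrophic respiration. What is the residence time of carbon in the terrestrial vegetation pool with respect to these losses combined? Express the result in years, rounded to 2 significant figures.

8.1 yr

Total removal = 2.612 + 36.86 + 3.206 + 42.58 = 85.258 Gt C/yr.
τ = M / ΣF_out = 694.5 / 85.258 = 8.146 yr.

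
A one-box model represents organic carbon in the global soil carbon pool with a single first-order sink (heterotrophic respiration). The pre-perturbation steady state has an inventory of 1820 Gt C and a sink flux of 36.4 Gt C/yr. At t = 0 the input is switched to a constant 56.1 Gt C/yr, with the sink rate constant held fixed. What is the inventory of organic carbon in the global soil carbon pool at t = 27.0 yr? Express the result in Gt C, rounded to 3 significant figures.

2230 Gt C

The sink rate constant is k = F₀/M₀ = 36.4/1820 = 0.02000 yr⁻¹.
Solving dM/dt = F₁ − kM with M(0) = M₀ gives M(t) = F₁/k + (M₀ − F₁/k)·e^(−kt).
F₁/k = 56.1/0.02000 = 2805.0 Gt C; kt = 0.02000 × 27.0 = 0.5400, e^(−kt) = 0.5827.
M(27.0) = 2805.0 + (1820 − 2805.0) × 0.5827 = 2805.0 − 574.0 = 2231.0 Gt C.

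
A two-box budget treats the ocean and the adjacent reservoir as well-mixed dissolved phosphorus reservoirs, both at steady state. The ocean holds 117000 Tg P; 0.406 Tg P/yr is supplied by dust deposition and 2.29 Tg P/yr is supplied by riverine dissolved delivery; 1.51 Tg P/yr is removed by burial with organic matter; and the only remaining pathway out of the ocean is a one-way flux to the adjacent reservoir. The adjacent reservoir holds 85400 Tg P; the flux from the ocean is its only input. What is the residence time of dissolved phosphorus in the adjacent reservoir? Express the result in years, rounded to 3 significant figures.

72000 yr

Balance the ocean: ΣF_in = 0.406 + 2.29 = 2.6960 Tg P/yr.
Flux to the adjacent reservoir = ΣF_in − (1.51) = 1.1860 Tg P/yr.
At steady state the output of the adjacent reservoir equals its input, 1.1860 Tg P/yr.
τ = M / F = 85400 / 1.1860 = 72010 yr.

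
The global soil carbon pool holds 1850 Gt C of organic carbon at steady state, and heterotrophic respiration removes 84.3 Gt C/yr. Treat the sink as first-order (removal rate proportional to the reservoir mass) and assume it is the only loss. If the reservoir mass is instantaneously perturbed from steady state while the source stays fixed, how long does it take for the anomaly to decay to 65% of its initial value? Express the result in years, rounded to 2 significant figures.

For a linear reservoir the anomaly decays as exp(−t/τ) with τ = M/F = 1850/84.3 = 21.95 yr.
exp(−t/τ) = 0.65 ⇒ t = −τ ln(0.65) = 21.95 × 0.4308 = 9.454 yr.

9.5 yr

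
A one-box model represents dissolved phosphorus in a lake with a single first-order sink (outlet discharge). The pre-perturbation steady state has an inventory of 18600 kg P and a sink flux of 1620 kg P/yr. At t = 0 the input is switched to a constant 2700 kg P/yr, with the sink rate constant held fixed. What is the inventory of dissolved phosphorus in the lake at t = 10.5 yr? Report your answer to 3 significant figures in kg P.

Residence time τ = M₀/F₀ = 11.48 yr. The eventual steady state is M_∞ = M₀·(F₁/F₀) = 18600 × 2700/1620 = 31000 kg P.
The anomaly ΔM(t) = M(t) − M_∞ decays as ΔM₀·e^(−t/τ) with ΔM₀ = 18600 − 31000 = −12400 kg P.
At t = 10.5 yr, e^(−t/τ) = e^(−0.9145) = 0.4007, so ΔM = −4969 kg P and M = 31000 − 4969 = 26031 kg P.

26000 kg P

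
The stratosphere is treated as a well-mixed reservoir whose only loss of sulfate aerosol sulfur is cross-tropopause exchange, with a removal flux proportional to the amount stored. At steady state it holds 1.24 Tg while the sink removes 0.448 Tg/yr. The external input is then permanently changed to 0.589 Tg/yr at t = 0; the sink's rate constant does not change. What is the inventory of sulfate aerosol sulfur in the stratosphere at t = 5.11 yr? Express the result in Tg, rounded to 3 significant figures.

τ = M₀/F₀ = 1.24/0.448 = 2.768 yr; rate constant k = 1/τ.
New steady state M_∞ = F₁/k = F₁·τ = 0.589 × 2.768 = 1.6303 Tg.
M(t) = M_∞ + (M₀ − M_∞)·e^(−t/τ); t/τ = 5.11/2.768 = 1.846, so e^(−t/τ) = 0.1578.
M(t) = 1.6303 − 0.3903 × 0.1578 = 1.5687 Tg.

1.57 Tg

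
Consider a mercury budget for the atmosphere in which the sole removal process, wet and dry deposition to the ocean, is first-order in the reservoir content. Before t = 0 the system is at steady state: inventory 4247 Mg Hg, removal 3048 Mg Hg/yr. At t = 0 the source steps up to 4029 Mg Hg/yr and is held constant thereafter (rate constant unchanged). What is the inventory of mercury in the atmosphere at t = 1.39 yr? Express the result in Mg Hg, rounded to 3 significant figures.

5110 Mg Hg

τ = M₀/F₀ = 4247/3048 = 1.393 yr; rate constant k = 1/τ.
New steady state M_∞ = F₁/k = F₁·τ = 4029 × 1.393 = 5613.9 Mg Hg.
M(t) = M_∞ + (M₀ − M_∞)·e^(−t/τ); t/τ = 1.39/1.393 = 0.9976, so e^(−t/τ) = 0.3688.
M(t) = 5613.9 − 1367 × 0.3688 = 5109.8 Mg Hg.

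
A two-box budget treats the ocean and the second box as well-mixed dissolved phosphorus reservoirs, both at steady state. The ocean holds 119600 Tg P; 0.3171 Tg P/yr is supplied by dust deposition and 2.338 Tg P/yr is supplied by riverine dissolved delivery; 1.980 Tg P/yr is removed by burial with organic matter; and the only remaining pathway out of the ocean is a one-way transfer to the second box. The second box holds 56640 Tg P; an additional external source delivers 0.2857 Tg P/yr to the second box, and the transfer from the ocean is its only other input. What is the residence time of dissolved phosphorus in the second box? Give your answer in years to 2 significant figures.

59000 yr

Balance the ocean: ΣF_in = 0.3171 + 2.338 = 2.6551 Tg P/yr.
Transfer to the second box = ΣF_in − (1.980) = 0.67510 Tg P/yr.
Total input to the second box = 0.67510 + 0.2857 = 0.96080 Tg P/yr; at steady state this equals its total output.
τ = M / F = 56640 / 0.96080 = 58950 yr.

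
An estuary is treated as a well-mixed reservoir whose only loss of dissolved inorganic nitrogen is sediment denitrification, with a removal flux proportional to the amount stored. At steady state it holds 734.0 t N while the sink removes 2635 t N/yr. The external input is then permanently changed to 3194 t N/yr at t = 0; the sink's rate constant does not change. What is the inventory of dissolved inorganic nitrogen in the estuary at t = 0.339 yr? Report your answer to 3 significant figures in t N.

844 t N

τ = M₀/F₀ = 734.0/2635 = 0.2786 yr; rate constant k = 1/τ.
New steady state M_∞ = F₁/k = F₁·τ = 3194 × 0.2786 = 889.71 t N.
M(t) = M_∞ + (M₀ − M_∞)·e^(−t/τ); t/τ = 0.339/0.2786 = 1.217, so e^(−t/τ) = 0.2961.
M(t) = 889.71 − 155.7 × 0.2961 = 843.60 t N.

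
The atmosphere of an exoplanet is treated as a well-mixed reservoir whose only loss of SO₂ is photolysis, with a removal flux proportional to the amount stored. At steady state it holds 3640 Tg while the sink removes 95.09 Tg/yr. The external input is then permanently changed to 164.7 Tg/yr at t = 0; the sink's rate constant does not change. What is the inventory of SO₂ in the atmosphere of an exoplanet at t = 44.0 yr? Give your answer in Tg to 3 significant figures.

The sink rate constant is k = F₀/M₀ = 95.09/3640 = 0.02612 yr⁻¹.
Solving dM/dt = F₁ − kM with M(0) = M₀ gives M(t) = F₁/k + (M₀ − F₁/k)·e^(−kt).
F₁/k = 164.7/0.02612 = 6304.6 Tg; kt = 0.02612 × 44.0 = 1.149, e^(−kt) = 0.3168.
M(44.0) = 6304.6 + (3640 − 6304.6) × 0.3168 = 6304.6 − 844.2 = 5460.4 Tg.

5460 Tg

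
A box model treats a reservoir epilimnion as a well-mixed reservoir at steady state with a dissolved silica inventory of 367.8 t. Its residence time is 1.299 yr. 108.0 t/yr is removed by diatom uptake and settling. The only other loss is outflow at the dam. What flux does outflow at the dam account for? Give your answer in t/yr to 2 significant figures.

Total removal F = M/τ = 367.8 / 1.299 = 283.1 t/yr.
Outflow at the dam = F − (108.0) = 283.1 − 108.0 = 175.1 t/yr.

180 t/yr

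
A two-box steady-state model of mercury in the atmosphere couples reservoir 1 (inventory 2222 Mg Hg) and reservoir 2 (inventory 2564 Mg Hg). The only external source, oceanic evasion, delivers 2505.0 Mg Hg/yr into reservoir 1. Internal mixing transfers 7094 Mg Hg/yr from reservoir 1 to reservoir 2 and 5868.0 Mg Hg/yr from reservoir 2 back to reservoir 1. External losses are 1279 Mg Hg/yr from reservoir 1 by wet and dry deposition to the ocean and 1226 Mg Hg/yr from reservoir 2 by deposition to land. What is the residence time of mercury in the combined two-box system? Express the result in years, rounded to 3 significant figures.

Treat the two boxes together as one reservoir: the mixing fluxes between them are internal recycling, so τ = ΣM / Σ(external losses).
M_total = 2222 + 2564 = 4786.0 Mg Hg.
ΣF_external_out = 1279 + 1226 = 2505.0 Mg Hg/yr.
τ = M_total / ΣF_ext = 4786.0 / 2505.0 = 1.911 yr.

1.91 yr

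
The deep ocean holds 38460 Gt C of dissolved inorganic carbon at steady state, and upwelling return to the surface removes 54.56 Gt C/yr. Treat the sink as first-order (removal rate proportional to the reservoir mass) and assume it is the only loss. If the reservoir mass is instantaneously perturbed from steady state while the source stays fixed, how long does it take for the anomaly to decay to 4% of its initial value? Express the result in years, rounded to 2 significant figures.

2300 yr

For a linear reservoir the anomaly decays as exp(−t/τ) with τ = M/F = 38460/54.56 = 704.9 yr.
exp(−t/τ) = 0.04 ⇒ t = −τ ln(0.04) = 704.9 × 3.219 = 2269 yr.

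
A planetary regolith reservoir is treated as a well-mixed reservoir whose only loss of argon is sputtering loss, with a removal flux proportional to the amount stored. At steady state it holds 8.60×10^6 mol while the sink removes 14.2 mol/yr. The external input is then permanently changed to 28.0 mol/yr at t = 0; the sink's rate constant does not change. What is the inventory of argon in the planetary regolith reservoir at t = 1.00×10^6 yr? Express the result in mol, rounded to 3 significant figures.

The sink rate constant is k = F₀/M₀ = 14.2/8.60×10^6 = 1.651×10^-6 yr⁻¹.
Solving dM/dt = F₁ − kM with M(0) = M₀ gives M(t) = F₁/k + (M₀ − F₁/k)·e^(−kt).
F₁/k = 28.0/1.651×10^-6 = 1.6958×10^7 mol; kt = 1.651×10^-6 × 1.00×10^6 = 1.651, e^(−kt) = 0.1918.
M(1.00×10^6) = 1.6958×10^7 + (8.60×10^6 − 1.6958×10^7) × 0.1918 = 1.6958×10^7 − 1.603×10^6 = 1.5355×10^7 mol.

1.54×10^7 mol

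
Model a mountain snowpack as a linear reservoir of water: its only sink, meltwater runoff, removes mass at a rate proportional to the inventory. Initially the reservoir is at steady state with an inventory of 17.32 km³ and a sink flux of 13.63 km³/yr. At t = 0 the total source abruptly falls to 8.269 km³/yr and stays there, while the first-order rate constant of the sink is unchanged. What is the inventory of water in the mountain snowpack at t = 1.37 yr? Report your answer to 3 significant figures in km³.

12.8 km³

The sink rate constant is k = F₀/M₀ = 13.63/17.32 = 0.7870 yr⁻¹.
Solving dM/dt = F₁ − kM with M(0) = M₀ gives M(t) = F₁/k + (M₀ − F₁/k)·e^(−kt).
F₁/k = 8.269/0.7870 = 10.508 km³; kt = 0.7870 × 1.37 = 1.078, e^(−kt) = 0.3402.
M(1.37) = 10.508 + (17.32 − 10.508) × 0.3402 = 10.508 + 2.318 = 12.825 km³.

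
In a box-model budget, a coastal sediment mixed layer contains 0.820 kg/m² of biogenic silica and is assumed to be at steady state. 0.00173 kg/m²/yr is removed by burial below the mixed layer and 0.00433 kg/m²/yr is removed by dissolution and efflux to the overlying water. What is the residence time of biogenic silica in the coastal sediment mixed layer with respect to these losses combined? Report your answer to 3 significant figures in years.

135 yr

Total removal = 0.001730 + 0.004330 = 0.0060600 kg/m²/yr.
τ = M / ΣF_out = 0.820 / 0.0060600 = 135.3 yr.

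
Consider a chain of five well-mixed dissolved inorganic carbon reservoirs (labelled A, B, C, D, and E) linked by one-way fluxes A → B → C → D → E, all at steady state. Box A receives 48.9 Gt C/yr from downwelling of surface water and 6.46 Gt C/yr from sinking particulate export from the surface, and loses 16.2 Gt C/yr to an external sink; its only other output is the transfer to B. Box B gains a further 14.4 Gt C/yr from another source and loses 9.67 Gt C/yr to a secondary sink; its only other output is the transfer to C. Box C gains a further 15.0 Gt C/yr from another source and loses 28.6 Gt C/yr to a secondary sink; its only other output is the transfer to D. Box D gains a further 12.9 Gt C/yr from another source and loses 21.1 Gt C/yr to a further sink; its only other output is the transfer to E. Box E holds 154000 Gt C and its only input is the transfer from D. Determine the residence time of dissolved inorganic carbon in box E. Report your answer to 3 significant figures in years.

Box A: F(A→B) = (48.9 + 6.46) − 16.2 = 39.160 Gt C/yr.
Box B: F(B→C) = (39.160 + 14.4) − 9.67 = 43.890 Gt C/yr.
Box C: F(C→D) = (43.890 + 15.0) − 28.6 = 30.290 Gt C/yr.
Box D: F(D→E) = (30.290 + 12.9) − 21.1 = 22.090 Gt C/yr.
Box E throughput = its input = 22.090 Gt C/yr; τ = 154000 / 22.090 = 6971 yr.

6970 yr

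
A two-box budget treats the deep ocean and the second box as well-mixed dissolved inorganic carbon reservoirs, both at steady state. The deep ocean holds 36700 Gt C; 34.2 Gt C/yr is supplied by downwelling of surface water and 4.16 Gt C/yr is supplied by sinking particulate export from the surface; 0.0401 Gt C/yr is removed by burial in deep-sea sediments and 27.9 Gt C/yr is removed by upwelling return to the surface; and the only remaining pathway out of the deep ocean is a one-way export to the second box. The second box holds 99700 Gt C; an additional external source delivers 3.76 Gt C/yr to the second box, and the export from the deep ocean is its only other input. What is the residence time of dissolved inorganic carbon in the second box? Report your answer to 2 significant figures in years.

Balance the deep ocean: ΣF_in = 34.2 + 4.16 = 38.360 Gt C/yr.
Export to the second box = ΣF_in − (0.0401 + 27.9) = 10.420 Gt C/yr.
Total input to the second box = 10.420 + 3.76 = 14.180 Gt C/yr; at steady state this equals its total output.
τ = M / F = 99700 / 14.180 = 7031 yr.

7000 yr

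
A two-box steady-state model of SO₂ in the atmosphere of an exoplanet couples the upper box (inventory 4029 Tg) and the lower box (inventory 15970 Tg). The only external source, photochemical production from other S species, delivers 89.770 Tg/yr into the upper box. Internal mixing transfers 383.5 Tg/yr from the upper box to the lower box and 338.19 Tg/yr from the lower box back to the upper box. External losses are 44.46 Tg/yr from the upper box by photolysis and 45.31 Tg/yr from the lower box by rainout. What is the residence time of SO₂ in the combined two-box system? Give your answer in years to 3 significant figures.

223 yr

Residence time in the combined system uses the total inventory and the total *external* removal — internal exchanges between the two boxes cancel.
M_total = 4029 + 15970 = 19999 Tg.
ΣF_external_out = 44.46 + 45.31 = 89.770 Tg/yr.
τ = M_total / ΣF_ext = 19999 / 89.770 = 222.8 yr.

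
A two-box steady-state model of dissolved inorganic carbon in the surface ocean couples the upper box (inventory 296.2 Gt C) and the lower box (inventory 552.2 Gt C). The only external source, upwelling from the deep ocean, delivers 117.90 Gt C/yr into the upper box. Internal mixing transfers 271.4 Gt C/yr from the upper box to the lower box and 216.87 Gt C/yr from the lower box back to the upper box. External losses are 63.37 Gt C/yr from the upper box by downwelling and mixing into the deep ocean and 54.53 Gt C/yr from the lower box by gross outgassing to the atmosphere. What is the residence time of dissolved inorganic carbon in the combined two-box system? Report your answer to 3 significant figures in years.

7.20 yr

Treat the two boxes together as one reservoir: the mixing fluxes between them are internal recycling, so τ = ΣM / Σ(external losses).
M_total = 296.2 + 552.2 = 848.40 Gt C.
ΣF_external_out = 63.37 + 54.53 = 117.90 Gt C/yr.
τ = M_total / ΣF_ext = 848.40 / 117.90 = 7.196 yr.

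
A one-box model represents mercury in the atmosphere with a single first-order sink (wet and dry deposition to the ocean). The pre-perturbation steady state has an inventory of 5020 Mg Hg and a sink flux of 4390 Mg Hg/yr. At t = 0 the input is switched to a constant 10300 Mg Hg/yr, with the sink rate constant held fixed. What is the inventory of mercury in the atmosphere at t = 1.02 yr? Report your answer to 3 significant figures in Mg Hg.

Residence time τ = M₀/F₀ = 1.144 yr. The eventual steady state is M_∞ = M₀·(F₁/F₀) = 5020 × 10300/4390 = 11778 Mg Hg.
The anomaly ΔM(t) = M(t) − M_∞ decays as ΔM₀·e^(−t/τ) with ΔM₀ = 5020 − 11778 = −6758 Mg Hg.
At t = 1.02 yr, e^(−t/τ) = e^(−0.8920) = 0.4098, so ΔM = −2770 Mg Hg and M = 11778 − 2770 = 9008.4 Mg Hg.

9010 Mg Hg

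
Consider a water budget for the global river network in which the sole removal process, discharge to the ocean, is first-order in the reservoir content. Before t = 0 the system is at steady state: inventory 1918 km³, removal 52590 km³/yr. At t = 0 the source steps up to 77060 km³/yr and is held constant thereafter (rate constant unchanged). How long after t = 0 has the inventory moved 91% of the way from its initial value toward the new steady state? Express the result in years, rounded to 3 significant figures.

τ = M₀/F₀ = 1918/52590 = 0.03647 yr.
The remaining gap fraction is e^(−t/τ); 91% covered ⇒ e^(−t/τ) = 0.0900.
t = −τ ln(0.0900) = 0.03647 × 2.408 = 0.08782 yr.

0.0878 yr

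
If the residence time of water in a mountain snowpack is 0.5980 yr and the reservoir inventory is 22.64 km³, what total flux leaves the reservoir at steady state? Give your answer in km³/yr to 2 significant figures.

F = M / τ = 22.64 / 0.5980 = 37.86 km³/yr.

38 km³/yr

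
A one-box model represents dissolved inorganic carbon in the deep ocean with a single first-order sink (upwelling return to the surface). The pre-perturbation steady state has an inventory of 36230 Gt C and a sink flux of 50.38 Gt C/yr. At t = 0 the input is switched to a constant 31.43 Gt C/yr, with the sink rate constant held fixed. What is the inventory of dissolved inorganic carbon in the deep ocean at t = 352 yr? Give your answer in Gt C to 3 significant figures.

31000 Gt C

τ = M₀/F₀ = 36230/50.38 = 719.1 yr; rate constant k = 1/τ.
New steady state M_∞ = F₁/k = F₁·τ = 31.43 × 719.1 = 22602 Gt C.
M(t) = M_∞ + (M₀ − M_∞)·e^(−t/τ); t/τ = 352/719.1 = 0.4895, so e^(−t/τ) = 0.6129.
M(t) = 22602 + 13630 × 0.6129 = 30955 Gt C.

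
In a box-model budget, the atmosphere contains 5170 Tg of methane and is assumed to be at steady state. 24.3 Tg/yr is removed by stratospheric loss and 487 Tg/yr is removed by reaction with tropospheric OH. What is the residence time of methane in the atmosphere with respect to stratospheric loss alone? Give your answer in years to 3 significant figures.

Residence time with respect to a single sink: τ = M / F_sink.
τ = 5170 / 24.3 = 212.8 yr.

213 yr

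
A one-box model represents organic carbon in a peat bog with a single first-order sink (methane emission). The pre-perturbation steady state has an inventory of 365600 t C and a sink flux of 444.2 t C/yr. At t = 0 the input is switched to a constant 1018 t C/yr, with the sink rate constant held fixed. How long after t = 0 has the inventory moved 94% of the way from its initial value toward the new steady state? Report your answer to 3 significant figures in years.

2320 yr

τ = M₀/F₀ = 365600/444.2 = 823.1 yr.
The remaining gap fraction is e^(−t/τ); 94% covered ⇒ e^(−t/τ) = 0.0600.
t = −τ ln(0.0600) = 823.1 × 2.813 = 2316 yr.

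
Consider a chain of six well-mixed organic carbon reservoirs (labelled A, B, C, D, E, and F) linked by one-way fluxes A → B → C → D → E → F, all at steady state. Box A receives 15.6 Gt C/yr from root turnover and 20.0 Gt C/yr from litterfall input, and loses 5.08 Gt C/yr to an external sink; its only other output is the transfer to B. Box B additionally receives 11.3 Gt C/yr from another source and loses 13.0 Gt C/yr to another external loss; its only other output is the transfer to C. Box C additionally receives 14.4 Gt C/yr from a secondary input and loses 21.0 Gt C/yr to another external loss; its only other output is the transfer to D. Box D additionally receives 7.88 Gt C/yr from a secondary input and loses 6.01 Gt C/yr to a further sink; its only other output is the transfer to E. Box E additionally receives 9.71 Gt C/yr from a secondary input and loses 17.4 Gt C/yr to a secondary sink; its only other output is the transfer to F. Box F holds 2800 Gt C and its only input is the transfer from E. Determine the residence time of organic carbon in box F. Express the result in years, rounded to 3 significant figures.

171 yr

Box A: F(A→B) = (15.6 + 20.0) − 5.08 = 30.520 Gt C/yr.
Box B: F(B→C) = (30.520 + 11.3) − 13.0 = 28.820 Gt C/yr.
Box C: F(C→D) = (28.820 + 14.4) − 21.0 = 22.220 Gt C/yr.
Box D: F(D→E) = (22.220 + 7.88) − 6.01 = 24.090 Gt C/yr.
Box E: F(E→F) = (24.090 + 9.71) − 17.4 = 16.400 Gt C/yr.
Box F throughput = its input = 16.400 Gt C/yr; τ = 2800 / 16.400 = 170.7 yr.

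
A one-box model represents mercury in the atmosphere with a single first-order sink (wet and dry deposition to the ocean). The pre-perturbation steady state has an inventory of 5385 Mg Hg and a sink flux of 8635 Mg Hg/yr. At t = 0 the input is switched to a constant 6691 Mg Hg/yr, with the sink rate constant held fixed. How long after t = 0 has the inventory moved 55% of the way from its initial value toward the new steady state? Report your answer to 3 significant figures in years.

0.498 yr

τ = M₀/F₀ = 5385/8635 = 0.6236 yr.
The remaining gap fraction is e^(−t/τ); 55% covered ⇒ e^(−t/τ) = 0.450.
t = −τ ln(0.450) = 0.6236 × 0.7985 = 0.4980 yr.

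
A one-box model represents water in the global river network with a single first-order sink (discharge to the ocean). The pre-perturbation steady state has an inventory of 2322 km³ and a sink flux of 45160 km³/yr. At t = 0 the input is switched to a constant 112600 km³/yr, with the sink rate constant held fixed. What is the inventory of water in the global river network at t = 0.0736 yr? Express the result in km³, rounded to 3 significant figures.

4960 km³

The sink rate constant is k = F₀/M₀ = 45160/2322 = 19.45 yr⁻¹.
Solving dM/dt = F₁ − kM with M(0) = M₀ gives M(t) = F₁/k + (M₀ − F₁/k)·e^(−kt).
F₁/k = 112600/19.45 = 5789.6 km³; kt = 19.45 × 0.0736 = 1.431, e^(−kt) = 0.2390.
M(0.0736) = 5789.6 + (2322 − 5789.6) × 0.2390 = 5789.6 − 828.6 = 4960.9 km³.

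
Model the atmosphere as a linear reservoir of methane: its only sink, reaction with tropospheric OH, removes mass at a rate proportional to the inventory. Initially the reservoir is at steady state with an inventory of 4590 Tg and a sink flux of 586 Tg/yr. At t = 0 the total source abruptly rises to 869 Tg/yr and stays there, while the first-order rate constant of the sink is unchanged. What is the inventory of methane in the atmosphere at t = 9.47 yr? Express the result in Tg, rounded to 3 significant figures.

6150 Tg

The sink rate constant is k = F₀/M₀ = 586/4590 = 0.1277 yr⁻¹.
Solving dM/dt = F₁ − kM with M(0) = M₀ gives M(t) = F₁/k + (M₀ − F₁/k)·e^(−kt).
F₁/k = 869/0.1277 = 6806.7 Tg; kt = 0.1277 × 9.47 = 1.209, e^(−kt) = 0.2985.
M(9.47) = 6806.7 + (4590 − 6806.7) × 0.2985 = 6806.7 − 661.7 = 6145.0 Tg.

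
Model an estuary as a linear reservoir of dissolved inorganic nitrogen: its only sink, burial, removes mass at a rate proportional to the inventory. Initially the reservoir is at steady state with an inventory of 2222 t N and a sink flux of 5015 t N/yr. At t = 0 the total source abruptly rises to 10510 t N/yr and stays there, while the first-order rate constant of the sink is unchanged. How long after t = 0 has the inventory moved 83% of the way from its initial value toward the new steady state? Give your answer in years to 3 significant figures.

τ = M₀/F₀ = 2222/5015 = 0.4431 yr.
The remaining gap fraction is e^(−t/τ); 83% covered ⇒ e^(−t/τ) = 0.170.
t = −τ ln(0.170) = 0.4431 × 1.772 = 0.7851 yr.

0.785 yr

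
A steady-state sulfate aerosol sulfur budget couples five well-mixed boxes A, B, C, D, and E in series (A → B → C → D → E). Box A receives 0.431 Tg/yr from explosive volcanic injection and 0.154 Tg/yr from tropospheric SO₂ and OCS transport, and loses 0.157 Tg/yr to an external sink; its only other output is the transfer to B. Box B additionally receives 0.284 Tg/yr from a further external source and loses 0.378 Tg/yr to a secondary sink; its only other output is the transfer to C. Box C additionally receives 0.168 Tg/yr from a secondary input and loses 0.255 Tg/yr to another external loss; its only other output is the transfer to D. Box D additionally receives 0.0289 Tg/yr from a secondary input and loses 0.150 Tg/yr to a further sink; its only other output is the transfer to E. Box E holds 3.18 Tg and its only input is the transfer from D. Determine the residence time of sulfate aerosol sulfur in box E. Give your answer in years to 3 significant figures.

Box A: F(A→B) = (0.431 + 0.154) − 0.157 = 0.42800 Tg/yr.
Box B: F(B→C) = (0.42800 + 0.284) − 0.378 = 0.33400 Tg/yr.
Box C: F(C→D) = (0.33400 + 0.168) − 0.255 = 0.24700 Tg/yr.
Box D: F(D→E) = (0.24700 + 0.0289) − 0.150 = 0.12590 Tg/yr.
Box E throughput = its input = 0.12590 Tg/yr; τ = 3.18 / 0.12590 = 25.26 yr.

25.3 yr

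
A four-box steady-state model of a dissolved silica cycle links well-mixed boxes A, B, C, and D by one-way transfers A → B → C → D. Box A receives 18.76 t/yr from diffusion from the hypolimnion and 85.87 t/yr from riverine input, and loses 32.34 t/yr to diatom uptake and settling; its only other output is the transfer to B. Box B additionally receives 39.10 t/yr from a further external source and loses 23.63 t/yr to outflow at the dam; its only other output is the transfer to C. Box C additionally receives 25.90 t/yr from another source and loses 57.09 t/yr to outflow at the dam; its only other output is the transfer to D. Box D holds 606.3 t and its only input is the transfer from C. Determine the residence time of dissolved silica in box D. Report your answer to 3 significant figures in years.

10.7 yr

Box A: F(A→B) = (18.76 + 85.87) − 32.34 = 72.290 t/yr.
Box B: F(B→C) = (72.290 + 39.10) − 23.63 = 87.760 t/yr.
Box C: F(C→D) = (87.760 + 25.90) − 57.09 = 56.570 t/yr.
Box D throughput = its input = 56.570 t/yr; τ = 606.3 / 56.570 = 10.72 yr.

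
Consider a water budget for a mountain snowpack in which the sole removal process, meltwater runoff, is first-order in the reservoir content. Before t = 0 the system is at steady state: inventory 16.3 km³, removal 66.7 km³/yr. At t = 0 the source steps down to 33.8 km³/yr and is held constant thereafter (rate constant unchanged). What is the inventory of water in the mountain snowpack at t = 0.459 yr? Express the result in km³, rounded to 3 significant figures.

9.49 km³

τ = M₀/F₀ = 16.3/66.7 = 0.2444 yr; rate constant k = 1/τ.
New steady state M_∞ = F₁/k = F₁·τ = 33.8 × 0.2444 = 8.2600 km³.
M(t) = M_∞ + (M₀ − M_∞)·e^(−t/τ); t/τ = 0.459/0.2444 = 1.878, so e^(−t/τ) = 0.1529.
M(t) = 8.2600 + 8.040 × 0.1529 = 9.4890 km³.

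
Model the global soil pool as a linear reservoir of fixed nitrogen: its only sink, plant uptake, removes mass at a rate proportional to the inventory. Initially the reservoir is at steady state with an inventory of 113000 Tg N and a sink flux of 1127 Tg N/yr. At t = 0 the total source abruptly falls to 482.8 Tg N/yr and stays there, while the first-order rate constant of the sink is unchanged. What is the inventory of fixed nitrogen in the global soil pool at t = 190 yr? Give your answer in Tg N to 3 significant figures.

The sink rate constant is k = F₀/M₀ = 1127/113000 = 0.009973 yr⁻¹.
Solving dM/dt = F₁ − kM with M(0) = M₀ gives M(t) = F₁/k + (M₀ − F₁/k)·e^(−kt).
F₁/k = 482.8/0.009973 = 48409 Tg N; kt = 0.009973 × 190 = 1.895, e^(−kt) = 0.1503.
M(190) = 48409 + (113000 − 48409) × 0.1503 = 48409 + 9710 = 58118 Tg N.

58100 Tg N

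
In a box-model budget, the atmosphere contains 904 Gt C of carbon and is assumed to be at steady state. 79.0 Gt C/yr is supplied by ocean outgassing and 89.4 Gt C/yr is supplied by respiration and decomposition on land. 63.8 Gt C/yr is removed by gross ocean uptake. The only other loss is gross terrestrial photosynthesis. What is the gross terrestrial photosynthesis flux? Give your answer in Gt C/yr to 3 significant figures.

105 Gt C/yr

At steady state ΣF_in = ΣF_out.
ΣF_in = 79.0 + 89.4 = 168.40 Gt C/yr.
Gross terrestrial photosynthesis flux = ΣF_in − (63.8) = 168.40 − 63.80 = 104.6 Gt C/yr.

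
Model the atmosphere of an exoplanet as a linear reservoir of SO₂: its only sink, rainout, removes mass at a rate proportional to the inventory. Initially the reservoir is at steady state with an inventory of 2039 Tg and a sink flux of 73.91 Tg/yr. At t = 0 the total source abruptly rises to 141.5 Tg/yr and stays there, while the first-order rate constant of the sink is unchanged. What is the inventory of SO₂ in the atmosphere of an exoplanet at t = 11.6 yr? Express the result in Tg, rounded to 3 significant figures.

2680 Tg

Residence time τ = M₀/F₀ = 27.59 yr. The eventual steady state is M_∞ = M₀·(F₁/F₀) = 2039 × 141.5/73.91 = 3903.6 Tg.
The anomaly ΔM(t) = M(t) − M_∞ decays as ΔM₀·e^(−t/τ) with ΔM₀ = 2039 − 3903.6 = −1865 Tg.
At t = 11.6 yr, e^(−t/τ) = e^(−0.4205) = 0.6567, so ΔM = −1225 Tg and M = 3903.6 − 1225 = 2679.1 Tg.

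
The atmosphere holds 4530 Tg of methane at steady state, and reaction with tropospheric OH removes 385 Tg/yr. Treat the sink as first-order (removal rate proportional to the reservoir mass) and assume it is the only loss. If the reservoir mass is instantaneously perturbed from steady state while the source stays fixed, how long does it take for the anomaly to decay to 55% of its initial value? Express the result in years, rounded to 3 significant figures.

7.03 yr

For a linear reservoir the anomaly decays as exp(−t/τ) with τ = M/F = 4530/385 = 11.77 yr.
exp(−t/τ) = 0.55 ⇒ t = −τ ln(0.55) = 11.77 × 0.5978 = 7.034 yr.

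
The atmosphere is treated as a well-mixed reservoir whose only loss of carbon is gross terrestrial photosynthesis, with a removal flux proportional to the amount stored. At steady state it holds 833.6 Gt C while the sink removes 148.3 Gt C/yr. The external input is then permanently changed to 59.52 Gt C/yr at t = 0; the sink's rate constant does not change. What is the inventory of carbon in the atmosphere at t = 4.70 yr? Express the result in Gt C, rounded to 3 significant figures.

The sink rate constant is k = F₀/M₀ = 148.3/833.6 = 0.1779 yr⁻¹.
Solving dM/dt = F₁ − kM with M(0) = M₀ gives M(t) = F₁/k + (M₀ − F₁/k)·e^(−kt).
F₁/k = 59.52/0.1779 = 334.56 Gt C; kt = 0.1779 × 4.70 = 0.8361, e^(−kt) = 0.4334.
M(4.70) = 334.56 + (833.6 − 334.56) × 0.4334 = 334.56 + 216.3 = 550.84 Gt C.

551 Gt C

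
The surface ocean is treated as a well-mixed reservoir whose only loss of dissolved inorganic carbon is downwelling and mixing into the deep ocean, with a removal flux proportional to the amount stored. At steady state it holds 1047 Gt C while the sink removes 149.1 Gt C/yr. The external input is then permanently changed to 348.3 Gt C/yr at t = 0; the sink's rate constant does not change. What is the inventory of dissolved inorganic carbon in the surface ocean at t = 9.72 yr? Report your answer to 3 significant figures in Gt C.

The sink rate constant is k = F₀/M₀ = 149.1/1047 = 0.1424 yr⁻¹.
Solving dM/dt = F₁ − kM with M(0) = M₀ gives M(t) = F₁/k + (M₀ − F₁/k)·e^(−kt).
F₁/k = 348.3/0.1424 = 2445.8 Gt C; kt = 0.1424 × 9.72 = 1.384, e^(−kt) = 0.2505.
M(9.72) = 2445.8 + (1047 − 2445.8) × 0.2505 = 2445.8 − 350.4 = 2095.4 Gt C.

2100 Gt C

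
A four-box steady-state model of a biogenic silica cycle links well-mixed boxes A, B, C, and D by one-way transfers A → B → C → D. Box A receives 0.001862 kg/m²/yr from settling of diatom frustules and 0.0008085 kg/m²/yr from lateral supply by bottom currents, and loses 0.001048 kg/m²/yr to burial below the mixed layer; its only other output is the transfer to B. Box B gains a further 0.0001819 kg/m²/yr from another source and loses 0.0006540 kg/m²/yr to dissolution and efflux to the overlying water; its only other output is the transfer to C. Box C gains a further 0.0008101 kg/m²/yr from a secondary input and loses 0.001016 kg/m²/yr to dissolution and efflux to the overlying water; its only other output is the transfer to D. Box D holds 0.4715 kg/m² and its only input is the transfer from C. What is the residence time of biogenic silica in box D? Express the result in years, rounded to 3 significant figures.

499 yr

Box A: F(A→B) = (0.001862 + 0.0008085) − 0.001048 = 0.0016225 kg/m²/yr.
Box B: F(B→C) = (0.0016225 + 0.0001819) − 0.0006540 = 0.0011504 kg/m²/yr.
Box C: F(C→D) = (0.0011504 + 0.0008101) − 0.001016 = 0.00094450 kg/m²/yr.
Box D throughput = its input = 0.00094450 kg/m²/yr; τ = 0.4715 / 0.00094450 = 499.2 yr.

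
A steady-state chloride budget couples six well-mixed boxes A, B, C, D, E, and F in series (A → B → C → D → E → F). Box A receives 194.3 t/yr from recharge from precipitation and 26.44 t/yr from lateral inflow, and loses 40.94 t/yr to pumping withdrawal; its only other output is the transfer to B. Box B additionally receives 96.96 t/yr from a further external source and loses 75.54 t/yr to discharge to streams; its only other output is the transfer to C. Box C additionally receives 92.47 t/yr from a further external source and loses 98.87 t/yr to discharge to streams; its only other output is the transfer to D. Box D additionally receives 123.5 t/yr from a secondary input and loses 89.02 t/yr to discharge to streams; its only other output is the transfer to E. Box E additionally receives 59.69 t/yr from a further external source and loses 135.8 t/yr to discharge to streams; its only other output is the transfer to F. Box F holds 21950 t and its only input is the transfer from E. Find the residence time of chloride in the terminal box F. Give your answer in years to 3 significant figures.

Box A: F(A→B) = (194.3 + 26.44) − 40.94 = 179.80 t/yr.
Box B: F(B→C) = (179.80 + 96.96) − 75.54 = 201.22 t/yr.
Box C: F(C→D) = (201.22 + 92.47) − 98.87 = 194.82 t/yr.
Box D: F(D→E) = (194.82 + 123.5) − 89.02 = 229.30 t/yr.
Box E: F(E→F) = (229.30 + 59.69) − 135.8 = 153.19 t/yr.
Box F throughput = its input = 153.19 t/yr; τ = 21950 / 153.19 = 143.3 yr.

143 yr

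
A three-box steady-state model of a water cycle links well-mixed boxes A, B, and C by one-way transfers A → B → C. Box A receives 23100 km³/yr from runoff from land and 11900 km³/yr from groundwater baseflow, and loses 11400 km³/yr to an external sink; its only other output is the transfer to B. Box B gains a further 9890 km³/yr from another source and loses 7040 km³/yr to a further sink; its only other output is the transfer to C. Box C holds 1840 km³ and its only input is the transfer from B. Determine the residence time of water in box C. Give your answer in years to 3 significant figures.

0.0696 yr

Box A: F(A→B) = (23100 + 11900) − 11400 = 23600 km³/yr.
Box B: F(B→C) = (23600 + 9890) − 7040 = 26450 km³/yr.
Box C throughput = its input = 26450 km³/yr; τ = 1840 / 26450 = 0.06957 yr.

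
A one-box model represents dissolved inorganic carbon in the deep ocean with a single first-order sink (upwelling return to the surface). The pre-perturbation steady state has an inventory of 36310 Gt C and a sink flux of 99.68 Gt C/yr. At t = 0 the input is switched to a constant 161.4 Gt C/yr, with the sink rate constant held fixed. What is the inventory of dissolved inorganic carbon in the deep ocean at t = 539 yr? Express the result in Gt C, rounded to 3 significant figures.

The sink rate constant is k = F₀/M₀ = 99.68/36310 = 0.002745 yr⁻¹.
Solving dM/dt = F₁ − kM with M(0) = M₀ gives M(t) = F₁/k + (M₀ − F₁/k)·e^(−kt).
F₁/k = 161.4/0.002745 = 58792 Gt C; kt = 0.002745 × 539 = 1.480, e^(−kt) = 0.2277.
M(539) = 58792 + (36310 − 58792) × 0.2277 = 58792 − 5119 = 53673 Gt C.

53700 Gt C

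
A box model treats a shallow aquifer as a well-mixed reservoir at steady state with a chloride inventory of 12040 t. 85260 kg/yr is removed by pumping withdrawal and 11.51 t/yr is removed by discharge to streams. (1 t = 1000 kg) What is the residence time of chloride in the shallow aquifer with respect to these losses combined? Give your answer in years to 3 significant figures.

Convert the pumping withdrawal flux: 85260 kg/yr = 85.26 t/yr.
Total removal = 85.26 + 11.51 = 96.770 t/yr.
τ = M / ΣF_out = 12040 / 96.770 = 124.4 yr.

124 yr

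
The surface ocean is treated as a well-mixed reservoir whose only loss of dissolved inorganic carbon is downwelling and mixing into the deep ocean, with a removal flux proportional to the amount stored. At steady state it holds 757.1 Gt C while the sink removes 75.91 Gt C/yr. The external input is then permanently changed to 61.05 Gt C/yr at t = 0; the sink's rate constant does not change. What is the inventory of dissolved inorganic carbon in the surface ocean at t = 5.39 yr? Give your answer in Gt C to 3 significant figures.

Residence time τ = M₀/F₀ = 9.974 yr. The eventual steady state is M_∞ = M₀·(F₁/F₀) = 757.1 × 61.05/75.91 = 608.89 Gt C.
The anomaly ΔM(t) = M(t) − M_∞ decays as ΔM₀·e^(−t/τ) with ΔM₀ = 757.1 − 608.89 = 148.2 Gt C.
At t = 5.39 yr, e^(−t/τ) = e^(−0.5404) = 0.5825, so ΔM = 86.33 Gt C and M = 608.89 + 86.33 = 695.22 Gt C.

695 Gt C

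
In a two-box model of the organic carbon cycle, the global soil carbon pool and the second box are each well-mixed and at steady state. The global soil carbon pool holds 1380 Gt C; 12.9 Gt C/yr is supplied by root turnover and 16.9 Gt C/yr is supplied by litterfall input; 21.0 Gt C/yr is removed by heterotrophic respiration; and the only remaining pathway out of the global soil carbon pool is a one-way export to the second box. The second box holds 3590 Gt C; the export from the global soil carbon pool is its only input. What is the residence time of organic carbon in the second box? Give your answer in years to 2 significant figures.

Balance the global soil carbon pool: ΣF_in = 12.9 + 16.9 = 29.800 Gt C/yr.
Export to the second box = ΣF_in − (21.0) = 8.8000 Gt C/yr.
At steady state the output of the second box equals its input, 8.8000 Gt C/yr.
τ = M / F = 3590 / 8.8000 = 408.0 yr.

410 yr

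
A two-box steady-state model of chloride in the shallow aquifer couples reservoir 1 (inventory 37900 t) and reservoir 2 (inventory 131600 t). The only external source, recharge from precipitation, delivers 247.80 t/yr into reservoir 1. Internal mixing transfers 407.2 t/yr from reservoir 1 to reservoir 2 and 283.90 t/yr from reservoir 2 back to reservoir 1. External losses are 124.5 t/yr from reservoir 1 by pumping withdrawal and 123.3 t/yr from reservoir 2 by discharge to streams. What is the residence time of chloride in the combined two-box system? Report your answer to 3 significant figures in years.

684 yr

Residence time in the combined system uses the total inventory and the total *external* removal — internal exchanges between the two boxes cancel.
M_total = 37900 + 131600 = 169500 t.
ΣF_external_out = 124.5 + 123.3 = 247.80 t/yr.
τ = M_total / ΣF_ext = 169500 / 247.80 = 684.0 yr.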